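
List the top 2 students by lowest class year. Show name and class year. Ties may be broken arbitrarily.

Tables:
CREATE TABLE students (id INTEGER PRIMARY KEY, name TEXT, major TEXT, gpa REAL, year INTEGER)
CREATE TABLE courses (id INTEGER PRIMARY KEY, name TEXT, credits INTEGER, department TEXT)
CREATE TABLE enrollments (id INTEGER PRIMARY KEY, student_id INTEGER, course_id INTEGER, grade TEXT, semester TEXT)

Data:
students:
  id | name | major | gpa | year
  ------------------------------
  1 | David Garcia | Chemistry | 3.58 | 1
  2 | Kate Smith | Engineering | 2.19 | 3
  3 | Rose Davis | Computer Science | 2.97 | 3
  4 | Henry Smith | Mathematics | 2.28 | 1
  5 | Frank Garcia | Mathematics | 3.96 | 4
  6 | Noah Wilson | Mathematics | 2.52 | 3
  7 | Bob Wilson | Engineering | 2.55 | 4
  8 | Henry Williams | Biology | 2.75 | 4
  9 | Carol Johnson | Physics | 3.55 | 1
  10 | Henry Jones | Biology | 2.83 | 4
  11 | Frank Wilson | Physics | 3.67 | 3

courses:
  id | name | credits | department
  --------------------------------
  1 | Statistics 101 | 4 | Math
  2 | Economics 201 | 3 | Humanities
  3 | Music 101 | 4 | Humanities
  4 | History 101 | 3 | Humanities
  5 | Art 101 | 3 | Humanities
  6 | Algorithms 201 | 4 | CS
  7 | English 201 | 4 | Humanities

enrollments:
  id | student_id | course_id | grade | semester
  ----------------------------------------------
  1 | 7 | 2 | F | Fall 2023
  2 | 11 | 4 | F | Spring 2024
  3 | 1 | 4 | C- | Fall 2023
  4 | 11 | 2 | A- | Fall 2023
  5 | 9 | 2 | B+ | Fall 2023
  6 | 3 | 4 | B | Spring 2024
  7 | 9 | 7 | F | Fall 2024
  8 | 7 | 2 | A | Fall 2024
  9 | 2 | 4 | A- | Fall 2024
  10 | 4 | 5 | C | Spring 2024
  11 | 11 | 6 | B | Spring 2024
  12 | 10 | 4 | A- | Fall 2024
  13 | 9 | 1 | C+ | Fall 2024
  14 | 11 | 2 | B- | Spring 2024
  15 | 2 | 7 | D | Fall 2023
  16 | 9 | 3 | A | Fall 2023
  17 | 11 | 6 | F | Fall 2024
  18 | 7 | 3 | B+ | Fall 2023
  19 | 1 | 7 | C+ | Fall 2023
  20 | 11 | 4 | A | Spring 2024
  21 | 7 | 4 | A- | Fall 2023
SELECT name, year FROM students ORDER BY year ASC LIMIT 2

Execution result:
name | year
David Garcia | 1
Henry Smith | 1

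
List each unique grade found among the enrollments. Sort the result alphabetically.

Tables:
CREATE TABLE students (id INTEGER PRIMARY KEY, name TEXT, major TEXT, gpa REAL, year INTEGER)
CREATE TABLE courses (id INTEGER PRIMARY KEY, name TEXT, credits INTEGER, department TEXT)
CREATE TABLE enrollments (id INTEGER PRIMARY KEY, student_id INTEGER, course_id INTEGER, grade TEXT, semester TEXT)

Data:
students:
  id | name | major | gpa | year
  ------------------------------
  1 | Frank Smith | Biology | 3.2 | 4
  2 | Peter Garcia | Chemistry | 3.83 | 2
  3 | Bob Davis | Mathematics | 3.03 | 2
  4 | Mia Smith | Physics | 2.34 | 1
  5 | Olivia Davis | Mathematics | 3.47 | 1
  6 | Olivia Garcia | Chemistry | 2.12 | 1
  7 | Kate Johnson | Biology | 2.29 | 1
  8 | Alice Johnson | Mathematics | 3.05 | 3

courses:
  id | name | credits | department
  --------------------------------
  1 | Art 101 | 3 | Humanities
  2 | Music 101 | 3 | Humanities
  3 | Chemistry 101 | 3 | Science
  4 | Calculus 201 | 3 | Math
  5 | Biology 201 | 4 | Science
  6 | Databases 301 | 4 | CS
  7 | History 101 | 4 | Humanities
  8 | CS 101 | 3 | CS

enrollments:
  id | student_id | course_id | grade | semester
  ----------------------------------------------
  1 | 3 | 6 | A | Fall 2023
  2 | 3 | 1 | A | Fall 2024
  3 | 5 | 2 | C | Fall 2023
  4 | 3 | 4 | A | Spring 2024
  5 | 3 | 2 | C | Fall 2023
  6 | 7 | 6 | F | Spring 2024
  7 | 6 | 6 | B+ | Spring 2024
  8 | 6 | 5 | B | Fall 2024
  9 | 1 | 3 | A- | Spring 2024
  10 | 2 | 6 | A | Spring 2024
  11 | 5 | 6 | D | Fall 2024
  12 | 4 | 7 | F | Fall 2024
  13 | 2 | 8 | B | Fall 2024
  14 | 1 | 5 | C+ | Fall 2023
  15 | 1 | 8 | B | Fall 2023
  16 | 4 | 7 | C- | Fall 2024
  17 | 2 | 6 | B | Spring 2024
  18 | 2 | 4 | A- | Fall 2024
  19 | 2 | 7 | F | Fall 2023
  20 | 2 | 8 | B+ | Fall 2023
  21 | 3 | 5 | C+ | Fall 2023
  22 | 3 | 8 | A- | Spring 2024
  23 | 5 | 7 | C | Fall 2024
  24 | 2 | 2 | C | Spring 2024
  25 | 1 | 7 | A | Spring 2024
SELECT DISTINCT grade FROM enrollments ORDER BY grade

Execution result:
grade
A
A-
B
B+
C
C+
C-
D
F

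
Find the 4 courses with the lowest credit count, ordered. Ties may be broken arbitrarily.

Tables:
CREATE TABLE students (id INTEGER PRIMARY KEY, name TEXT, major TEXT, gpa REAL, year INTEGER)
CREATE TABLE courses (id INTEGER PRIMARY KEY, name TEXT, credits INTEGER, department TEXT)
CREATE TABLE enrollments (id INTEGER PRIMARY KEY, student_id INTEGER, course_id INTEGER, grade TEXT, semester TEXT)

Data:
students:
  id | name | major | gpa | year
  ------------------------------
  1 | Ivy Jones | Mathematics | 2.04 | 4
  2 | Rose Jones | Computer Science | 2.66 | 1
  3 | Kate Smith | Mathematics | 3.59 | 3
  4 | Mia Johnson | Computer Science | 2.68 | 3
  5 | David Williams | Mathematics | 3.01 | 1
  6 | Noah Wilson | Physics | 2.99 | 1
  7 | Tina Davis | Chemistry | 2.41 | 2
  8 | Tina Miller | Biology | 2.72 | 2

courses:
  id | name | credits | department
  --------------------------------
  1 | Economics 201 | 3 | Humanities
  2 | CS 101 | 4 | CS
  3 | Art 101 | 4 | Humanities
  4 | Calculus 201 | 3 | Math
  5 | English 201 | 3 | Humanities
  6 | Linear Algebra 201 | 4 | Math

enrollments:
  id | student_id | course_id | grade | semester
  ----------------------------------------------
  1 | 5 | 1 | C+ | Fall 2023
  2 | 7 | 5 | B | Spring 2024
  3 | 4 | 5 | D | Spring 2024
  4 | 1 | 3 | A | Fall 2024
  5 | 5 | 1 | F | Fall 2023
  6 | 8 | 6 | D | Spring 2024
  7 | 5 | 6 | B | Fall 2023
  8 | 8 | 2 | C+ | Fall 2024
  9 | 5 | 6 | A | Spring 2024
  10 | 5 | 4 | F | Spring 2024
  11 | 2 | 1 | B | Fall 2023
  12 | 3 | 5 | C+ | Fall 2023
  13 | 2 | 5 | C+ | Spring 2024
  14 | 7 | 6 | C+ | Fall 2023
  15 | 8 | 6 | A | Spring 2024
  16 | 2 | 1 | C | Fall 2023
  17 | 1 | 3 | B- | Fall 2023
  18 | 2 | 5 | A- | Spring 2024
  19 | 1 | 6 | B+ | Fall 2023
SELECT name, credits FROM courses ORDER BY credits ASC LIMIT 4

Execution result:
name | credits
Economics 201 | 3
Calculus 201 | 3
English 201 | 3
CS 101 | 4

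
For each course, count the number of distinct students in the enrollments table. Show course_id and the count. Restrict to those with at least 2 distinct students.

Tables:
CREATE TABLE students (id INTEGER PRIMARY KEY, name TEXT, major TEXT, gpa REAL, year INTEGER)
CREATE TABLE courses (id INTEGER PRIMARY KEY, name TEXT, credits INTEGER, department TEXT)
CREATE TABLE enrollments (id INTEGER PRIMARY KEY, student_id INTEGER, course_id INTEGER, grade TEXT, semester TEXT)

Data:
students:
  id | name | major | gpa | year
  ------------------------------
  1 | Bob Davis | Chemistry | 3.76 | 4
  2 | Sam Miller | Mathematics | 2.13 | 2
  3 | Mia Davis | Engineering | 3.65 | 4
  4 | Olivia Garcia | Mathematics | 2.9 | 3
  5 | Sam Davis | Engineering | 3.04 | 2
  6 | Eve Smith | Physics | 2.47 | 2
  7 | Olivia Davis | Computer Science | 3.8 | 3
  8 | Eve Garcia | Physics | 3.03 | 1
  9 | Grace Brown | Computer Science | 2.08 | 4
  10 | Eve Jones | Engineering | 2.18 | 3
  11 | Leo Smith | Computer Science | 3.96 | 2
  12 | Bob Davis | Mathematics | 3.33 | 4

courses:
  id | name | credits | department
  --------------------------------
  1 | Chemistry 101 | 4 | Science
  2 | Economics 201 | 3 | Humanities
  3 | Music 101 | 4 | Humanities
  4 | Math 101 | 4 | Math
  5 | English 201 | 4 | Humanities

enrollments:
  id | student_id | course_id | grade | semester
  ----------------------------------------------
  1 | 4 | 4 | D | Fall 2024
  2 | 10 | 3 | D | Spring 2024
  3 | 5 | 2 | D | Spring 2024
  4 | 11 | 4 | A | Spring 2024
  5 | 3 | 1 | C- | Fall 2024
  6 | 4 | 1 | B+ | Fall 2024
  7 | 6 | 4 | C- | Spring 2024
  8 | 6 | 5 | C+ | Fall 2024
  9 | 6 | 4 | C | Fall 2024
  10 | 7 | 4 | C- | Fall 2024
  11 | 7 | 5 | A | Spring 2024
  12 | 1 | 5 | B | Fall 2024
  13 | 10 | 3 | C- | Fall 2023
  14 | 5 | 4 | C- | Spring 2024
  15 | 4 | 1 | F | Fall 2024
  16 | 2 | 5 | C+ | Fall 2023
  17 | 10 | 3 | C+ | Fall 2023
SELECT course_id, COUNT(DISTINCT student_id) AS distinct_student_count FROM enrollments GROUP BY course_id HAVING COUNT(DISTINCT student_id) >= 2

Execution result:
course_id | distinct_student_count
1 | 2
4 | 5
5 | 4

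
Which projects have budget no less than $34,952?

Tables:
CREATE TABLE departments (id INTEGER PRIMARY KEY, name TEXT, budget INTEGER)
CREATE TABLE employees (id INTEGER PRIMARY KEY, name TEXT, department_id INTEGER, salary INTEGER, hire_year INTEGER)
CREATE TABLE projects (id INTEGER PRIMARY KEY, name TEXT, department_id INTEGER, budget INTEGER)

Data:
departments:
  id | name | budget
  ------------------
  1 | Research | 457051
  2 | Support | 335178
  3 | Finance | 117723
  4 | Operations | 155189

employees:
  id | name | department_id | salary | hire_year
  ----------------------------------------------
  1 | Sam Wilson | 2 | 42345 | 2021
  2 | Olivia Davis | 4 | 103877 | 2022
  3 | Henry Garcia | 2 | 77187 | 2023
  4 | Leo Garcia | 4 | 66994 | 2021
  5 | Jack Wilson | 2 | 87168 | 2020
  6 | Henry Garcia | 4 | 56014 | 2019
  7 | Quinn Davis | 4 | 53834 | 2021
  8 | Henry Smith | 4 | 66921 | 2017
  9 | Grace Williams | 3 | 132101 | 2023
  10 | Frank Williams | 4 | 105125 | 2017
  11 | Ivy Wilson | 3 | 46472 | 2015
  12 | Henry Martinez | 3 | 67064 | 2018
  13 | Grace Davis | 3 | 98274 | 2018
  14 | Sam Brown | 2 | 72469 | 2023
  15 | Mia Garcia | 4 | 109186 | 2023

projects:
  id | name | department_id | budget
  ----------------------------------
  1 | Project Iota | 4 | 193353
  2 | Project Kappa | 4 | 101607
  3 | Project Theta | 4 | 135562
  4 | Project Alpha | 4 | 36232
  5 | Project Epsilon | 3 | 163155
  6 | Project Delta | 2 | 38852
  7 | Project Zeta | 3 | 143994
SELECT name, budget FROM projects WHERE budget >= 34952

Execution result:
name | budget
Project Iota | 193353
Project Kappa | 101607
Project Theta | 135562
Project Alpha | 36232
Project Epsilon | 163155
Project Delta | 38852
Project Zeta | 143994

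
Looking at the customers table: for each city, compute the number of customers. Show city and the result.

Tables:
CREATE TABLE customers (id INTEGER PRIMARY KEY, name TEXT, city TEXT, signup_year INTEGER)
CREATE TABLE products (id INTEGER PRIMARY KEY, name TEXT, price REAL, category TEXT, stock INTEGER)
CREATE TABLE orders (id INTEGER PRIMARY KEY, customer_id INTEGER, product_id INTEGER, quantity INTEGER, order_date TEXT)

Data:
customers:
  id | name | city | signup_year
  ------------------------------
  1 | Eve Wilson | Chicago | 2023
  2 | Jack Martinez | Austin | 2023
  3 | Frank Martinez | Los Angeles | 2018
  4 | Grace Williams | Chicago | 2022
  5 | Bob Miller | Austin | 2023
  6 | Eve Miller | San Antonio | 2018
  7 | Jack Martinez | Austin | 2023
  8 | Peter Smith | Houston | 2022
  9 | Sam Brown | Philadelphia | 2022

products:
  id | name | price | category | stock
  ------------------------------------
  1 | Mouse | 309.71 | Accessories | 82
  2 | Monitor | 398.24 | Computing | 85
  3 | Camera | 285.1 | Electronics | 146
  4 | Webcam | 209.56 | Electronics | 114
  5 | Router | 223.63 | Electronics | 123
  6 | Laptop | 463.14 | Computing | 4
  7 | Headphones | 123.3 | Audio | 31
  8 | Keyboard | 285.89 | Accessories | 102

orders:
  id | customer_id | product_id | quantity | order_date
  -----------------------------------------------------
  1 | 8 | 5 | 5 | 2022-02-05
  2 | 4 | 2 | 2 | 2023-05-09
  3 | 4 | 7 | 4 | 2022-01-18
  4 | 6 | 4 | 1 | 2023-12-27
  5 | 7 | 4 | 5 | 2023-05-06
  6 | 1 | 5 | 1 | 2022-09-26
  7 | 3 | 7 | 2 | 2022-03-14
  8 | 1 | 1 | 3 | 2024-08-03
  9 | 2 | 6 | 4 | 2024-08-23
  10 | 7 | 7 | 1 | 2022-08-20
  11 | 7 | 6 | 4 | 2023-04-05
SELECT city, COUNT(*) AS n FROM customers GROUP BY city

Execution result:
city | n
Austin | 3
Chicago | 2
Houston | 1
Los Angeles | 1
Philadelphia | 1
San Antonio | 1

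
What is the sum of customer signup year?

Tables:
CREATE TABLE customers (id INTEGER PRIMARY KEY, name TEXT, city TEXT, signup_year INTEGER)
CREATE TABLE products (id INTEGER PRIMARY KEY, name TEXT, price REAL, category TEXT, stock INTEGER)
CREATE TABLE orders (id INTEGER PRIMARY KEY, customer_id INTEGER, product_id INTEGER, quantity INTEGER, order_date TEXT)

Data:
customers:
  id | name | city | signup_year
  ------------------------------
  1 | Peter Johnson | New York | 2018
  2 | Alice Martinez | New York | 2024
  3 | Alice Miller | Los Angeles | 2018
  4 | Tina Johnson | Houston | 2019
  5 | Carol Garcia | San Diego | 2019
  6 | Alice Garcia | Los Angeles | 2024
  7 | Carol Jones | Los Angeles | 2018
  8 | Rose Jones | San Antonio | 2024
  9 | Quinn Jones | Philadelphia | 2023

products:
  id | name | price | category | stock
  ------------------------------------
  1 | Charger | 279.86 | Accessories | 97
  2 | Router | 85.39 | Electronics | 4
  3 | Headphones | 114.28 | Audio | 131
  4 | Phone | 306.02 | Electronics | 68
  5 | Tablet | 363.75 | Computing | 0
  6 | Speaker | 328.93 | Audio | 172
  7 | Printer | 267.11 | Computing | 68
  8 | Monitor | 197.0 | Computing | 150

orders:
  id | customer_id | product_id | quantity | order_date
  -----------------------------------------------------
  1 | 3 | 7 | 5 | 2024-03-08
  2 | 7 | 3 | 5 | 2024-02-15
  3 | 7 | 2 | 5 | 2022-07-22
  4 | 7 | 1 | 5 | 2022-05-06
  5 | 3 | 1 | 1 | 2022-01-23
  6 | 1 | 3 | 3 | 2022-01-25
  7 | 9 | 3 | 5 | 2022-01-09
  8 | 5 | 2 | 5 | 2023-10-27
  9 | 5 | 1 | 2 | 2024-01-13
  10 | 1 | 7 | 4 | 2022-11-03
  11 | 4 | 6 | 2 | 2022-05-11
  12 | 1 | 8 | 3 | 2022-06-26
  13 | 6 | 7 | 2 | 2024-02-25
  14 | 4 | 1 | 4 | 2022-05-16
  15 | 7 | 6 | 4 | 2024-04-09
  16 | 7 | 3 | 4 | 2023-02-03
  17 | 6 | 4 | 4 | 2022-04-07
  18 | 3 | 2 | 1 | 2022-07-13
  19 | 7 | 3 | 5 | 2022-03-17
SELECT SUM(signup_year) FROM customers

Execution result:
18187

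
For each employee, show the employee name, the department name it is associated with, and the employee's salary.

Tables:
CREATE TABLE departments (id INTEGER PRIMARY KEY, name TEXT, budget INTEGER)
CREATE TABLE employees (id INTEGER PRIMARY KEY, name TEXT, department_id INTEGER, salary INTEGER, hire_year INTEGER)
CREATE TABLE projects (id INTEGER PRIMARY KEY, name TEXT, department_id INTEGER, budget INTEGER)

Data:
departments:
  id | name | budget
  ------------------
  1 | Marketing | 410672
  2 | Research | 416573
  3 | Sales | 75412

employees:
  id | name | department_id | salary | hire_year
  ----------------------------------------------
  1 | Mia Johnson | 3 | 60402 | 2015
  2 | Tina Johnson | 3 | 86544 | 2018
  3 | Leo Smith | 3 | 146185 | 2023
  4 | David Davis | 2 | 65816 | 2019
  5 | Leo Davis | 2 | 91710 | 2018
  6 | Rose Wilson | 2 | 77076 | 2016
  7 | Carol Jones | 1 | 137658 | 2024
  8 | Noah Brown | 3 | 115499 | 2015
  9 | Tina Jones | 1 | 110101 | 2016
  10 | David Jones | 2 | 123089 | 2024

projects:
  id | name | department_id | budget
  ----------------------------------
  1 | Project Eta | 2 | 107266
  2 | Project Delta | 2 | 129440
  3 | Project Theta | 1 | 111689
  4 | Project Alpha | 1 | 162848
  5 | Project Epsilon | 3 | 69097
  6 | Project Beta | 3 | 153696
SELECT c.name, p.name AS department, c.salary FROM employees c JOIN departments p ON c.department_id = p.id

Execution result:
name | department | salary
Mia Johnson | Sales | 60402
Tina Johnson | Sales | 86544
Leo Smith | Sales | 146185
David Davis | Research | 65816
Leo Davis | Research | 91710
Rose Wilson | Research | 77076
Carol Jones | Marketing | 137658
Noah Brown | Sales | 115499
Tina Jones | Marketing | 110101
David Jones | Research | 123089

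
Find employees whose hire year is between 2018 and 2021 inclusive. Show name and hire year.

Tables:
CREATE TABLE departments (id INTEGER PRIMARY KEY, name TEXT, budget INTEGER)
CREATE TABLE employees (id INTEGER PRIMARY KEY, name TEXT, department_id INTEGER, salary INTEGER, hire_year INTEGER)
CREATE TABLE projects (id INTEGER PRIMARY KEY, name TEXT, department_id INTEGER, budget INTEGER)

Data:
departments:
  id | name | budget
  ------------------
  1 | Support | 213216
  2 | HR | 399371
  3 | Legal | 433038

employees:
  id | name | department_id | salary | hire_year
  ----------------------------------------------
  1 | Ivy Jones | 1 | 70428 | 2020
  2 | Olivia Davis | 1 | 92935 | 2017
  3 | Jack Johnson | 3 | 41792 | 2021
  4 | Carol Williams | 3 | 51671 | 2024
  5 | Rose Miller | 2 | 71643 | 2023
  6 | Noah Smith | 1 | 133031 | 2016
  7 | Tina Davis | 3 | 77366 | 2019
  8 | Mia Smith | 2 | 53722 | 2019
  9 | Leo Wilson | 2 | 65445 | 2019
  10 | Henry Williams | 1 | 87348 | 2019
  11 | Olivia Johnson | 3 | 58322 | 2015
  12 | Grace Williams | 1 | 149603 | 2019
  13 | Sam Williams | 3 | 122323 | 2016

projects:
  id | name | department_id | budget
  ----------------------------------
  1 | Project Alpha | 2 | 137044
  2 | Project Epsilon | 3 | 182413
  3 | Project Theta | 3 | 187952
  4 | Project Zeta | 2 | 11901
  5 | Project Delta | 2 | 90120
SELECT name, hire_year FROM employees WHERE hire_year BETWEEN 2018 AND 2021

Execution result:
name | hire_year
Ivy Jones | 2020
Jack Johnson | 2021
Tina Davis | 2019
Mia Smith | 2019
Leo Wilson | 2019
Henry Williams | 2019
Grace Williams | 2019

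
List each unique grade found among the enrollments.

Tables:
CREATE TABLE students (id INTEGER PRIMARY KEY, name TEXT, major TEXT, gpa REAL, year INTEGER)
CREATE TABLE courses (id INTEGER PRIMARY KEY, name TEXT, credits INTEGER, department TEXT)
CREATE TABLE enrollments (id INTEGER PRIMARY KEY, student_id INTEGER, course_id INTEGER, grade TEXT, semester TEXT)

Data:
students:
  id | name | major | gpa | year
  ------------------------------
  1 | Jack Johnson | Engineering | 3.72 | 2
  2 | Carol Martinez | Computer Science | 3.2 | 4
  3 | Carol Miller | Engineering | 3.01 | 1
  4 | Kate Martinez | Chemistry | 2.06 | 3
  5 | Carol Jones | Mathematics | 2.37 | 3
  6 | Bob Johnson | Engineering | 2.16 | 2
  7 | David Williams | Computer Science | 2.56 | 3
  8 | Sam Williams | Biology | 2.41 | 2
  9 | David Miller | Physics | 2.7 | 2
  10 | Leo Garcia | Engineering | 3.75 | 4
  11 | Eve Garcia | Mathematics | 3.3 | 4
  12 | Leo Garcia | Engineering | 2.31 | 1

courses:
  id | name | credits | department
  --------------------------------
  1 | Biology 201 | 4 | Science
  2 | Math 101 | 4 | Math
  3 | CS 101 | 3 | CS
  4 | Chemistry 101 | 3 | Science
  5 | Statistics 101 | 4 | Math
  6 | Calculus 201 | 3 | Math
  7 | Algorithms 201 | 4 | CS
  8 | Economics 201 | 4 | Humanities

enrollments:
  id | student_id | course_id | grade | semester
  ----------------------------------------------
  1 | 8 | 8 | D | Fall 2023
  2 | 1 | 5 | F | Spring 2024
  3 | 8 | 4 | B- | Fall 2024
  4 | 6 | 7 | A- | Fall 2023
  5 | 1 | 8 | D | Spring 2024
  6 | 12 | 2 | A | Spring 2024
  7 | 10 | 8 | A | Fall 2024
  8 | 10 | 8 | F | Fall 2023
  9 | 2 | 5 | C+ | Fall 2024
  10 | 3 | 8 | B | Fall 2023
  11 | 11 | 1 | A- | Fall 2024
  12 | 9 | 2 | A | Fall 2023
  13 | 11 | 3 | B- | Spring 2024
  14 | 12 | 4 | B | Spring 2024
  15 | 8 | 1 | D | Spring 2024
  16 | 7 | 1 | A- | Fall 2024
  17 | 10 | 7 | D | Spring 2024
SELECT DISTINCT grade FROM enrollments

Execution result:
grade
D
F
B-
A-
A
C+
B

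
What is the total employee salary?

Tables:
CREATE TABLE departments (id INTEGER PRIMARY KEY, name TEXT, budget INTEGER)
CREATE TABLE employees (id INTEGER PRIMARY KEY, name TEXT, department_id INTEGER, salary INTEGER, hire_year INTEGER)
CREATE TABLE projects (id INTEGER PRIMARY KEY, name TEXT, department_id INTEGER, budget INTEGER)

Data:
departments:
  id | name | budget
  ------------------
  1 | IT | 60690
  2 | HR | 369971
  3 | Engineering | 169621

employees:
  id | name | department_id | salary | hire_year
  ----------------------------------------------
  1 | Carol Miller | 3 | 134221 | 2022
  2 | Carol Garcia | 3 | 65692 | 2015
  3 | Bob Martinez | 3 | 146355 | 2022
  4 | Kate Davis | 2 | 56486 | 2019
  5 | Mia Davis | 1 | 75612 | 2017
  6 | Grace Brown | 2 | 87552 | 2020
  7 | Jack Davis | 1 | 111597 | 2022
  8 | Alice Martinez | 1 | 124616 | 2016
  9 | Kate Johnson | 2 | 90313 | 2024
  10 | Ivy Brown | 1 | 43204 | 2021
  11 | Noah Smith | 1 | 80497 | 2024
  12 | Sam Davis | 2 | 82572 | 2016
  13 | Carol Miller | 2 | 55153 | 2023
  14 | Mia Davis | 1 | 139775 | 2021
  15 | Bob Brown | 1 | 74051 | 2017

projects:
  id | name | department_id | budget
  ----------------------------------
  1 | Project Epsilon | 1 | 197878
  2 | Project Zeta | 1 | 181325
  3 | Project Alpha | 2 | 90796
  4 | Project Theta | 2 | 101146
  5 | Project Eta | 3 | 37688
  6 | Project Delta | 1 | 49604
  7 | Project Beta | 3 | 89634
SELECT SUM(salary) FROM employees

Execution result:
1367696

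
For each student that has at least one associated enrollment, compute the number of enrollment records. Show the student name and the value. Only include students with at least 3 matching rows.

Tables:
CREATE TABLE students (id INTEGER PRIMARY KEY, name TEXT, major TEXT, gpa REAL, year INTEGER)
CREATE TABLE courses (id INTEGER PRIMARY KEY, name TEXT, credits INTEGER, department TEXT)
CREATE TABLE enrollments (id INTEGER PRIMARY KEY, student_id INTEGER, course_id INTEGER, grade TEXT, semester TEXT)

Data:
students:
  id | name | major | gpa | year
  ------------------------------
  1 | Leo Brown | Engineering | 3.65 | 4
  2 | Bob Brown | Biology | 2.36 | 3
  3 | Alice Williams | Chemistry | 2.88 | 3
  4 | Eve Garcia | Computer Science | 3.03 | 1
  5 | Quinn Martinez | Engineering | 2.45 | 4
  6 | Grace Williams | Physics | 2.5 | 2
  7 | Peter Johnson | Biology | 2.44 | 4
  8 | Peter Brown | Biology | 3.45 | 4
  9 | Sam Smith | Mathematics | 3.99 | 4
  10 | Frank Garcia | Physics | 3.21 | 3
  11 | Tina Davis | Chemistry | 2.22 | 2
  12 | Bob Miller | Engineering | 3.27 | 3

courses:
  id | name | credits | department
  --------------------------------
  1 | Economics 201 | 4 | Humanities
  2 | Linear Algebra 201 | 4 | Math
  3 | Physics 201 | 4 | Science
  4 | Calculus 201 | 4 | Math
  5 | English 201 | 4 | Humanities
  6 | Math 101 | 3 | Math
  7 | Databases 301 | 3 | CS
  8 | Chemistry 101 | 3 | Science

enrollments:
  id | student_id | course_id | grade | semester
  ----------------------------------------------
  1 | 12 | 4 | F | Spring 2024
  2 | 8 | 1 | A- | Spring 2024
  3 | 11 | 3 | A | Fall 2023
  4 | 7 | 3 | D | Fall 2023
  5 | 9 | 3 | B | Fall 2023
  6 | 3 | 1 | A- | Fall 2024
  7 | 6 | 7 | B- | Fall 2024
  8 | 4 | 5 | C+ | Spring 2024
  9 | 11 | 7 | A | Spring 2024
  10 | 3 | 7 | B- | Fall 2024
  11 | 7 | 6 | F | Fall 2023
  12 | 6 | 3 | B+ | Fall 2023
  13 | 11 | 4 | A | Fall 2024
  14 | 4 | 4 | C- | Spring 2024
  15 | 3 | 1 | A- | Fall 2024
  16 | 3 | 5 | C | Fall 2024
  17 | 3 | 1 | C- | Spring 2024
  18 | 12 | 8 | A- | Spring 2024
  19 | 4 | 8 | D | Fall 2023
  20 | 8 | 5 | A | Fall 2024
SELECT p.name, COUNT(*) AS n FROM enrollments c JOIN students p ON c.student_id = p.id GROUP BY p.id, p.name HAVING COUNT(*) >= 3

Execution result:
name | n
Alice Williams | 5
Eve Garcia | 3
Tina Davis | 3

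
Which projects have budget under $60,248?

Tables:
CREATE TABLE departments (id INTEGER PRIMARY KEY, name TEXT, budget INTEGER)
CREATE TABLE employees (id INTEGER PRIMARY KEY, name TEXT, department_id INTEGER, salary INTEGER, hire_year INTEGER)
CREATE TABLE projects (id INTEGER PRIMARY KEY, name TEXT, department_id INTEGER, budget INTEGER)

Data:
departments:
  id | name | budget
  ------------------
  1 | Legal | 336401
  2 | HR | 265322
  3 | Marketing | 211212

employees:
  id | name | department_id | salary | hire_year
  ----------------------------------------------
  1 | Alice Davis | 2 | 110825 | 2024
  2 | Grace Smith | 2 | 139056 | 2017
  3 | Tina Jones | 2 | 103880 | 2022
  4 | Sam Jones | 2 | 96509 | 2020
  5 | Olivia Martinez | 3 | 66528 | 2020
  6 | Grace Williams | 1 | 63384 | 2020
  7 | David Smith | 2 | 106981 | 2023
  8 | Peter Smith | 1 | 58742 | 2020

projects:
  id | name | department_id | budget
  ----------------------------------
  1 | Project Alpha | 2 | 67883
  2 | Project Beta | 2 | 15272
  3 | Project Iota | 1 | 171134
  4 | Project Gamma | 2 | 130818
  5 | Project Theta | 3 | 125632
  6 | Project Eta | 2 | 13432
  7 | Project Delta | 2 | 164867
SELECT name, budget FROM projects WHERE budget < 60248

Execution result:
name | budget
Project Beta | 15272
Project Eta | 13432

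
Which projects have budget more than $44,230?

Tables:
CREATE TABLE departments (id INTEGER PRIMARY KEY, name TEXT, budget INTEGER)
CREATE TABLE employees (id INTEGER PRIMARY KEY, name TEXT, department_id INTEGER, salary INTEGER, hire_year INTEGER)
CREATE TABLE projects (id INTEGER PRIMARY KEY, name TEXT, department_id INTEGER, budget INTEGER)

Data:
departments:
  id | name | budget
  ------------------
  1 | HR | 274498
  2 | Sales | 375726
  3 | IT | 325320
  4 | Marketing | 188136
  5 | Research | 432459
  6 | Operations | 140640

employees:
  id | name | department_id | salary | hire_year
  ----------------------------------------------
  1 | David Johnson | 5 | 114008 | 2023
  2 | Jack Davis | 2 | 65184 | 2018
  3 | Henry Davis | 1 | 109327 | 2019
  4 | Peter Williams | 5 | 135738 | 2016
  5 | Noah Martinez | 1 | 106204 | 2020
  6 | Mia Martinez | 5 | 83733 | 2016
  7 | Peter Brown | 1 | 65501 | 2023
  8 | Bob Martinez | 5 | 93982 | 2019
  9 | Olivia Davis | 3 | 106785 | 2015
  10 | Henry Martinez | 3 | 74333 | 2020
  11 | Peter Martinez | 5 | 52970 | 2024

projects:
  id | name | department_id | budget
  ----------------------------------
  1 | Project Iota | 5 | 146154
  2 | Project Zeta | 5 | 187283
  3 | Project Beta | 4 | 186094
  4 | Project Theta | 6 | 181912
SELECT name, budget FROM projects WHERE budget > 44230

Execution result:
name | budget
Project Iota | 146154
Project Zeta | 187283
Project Beta | 186094
Project Theta | 181912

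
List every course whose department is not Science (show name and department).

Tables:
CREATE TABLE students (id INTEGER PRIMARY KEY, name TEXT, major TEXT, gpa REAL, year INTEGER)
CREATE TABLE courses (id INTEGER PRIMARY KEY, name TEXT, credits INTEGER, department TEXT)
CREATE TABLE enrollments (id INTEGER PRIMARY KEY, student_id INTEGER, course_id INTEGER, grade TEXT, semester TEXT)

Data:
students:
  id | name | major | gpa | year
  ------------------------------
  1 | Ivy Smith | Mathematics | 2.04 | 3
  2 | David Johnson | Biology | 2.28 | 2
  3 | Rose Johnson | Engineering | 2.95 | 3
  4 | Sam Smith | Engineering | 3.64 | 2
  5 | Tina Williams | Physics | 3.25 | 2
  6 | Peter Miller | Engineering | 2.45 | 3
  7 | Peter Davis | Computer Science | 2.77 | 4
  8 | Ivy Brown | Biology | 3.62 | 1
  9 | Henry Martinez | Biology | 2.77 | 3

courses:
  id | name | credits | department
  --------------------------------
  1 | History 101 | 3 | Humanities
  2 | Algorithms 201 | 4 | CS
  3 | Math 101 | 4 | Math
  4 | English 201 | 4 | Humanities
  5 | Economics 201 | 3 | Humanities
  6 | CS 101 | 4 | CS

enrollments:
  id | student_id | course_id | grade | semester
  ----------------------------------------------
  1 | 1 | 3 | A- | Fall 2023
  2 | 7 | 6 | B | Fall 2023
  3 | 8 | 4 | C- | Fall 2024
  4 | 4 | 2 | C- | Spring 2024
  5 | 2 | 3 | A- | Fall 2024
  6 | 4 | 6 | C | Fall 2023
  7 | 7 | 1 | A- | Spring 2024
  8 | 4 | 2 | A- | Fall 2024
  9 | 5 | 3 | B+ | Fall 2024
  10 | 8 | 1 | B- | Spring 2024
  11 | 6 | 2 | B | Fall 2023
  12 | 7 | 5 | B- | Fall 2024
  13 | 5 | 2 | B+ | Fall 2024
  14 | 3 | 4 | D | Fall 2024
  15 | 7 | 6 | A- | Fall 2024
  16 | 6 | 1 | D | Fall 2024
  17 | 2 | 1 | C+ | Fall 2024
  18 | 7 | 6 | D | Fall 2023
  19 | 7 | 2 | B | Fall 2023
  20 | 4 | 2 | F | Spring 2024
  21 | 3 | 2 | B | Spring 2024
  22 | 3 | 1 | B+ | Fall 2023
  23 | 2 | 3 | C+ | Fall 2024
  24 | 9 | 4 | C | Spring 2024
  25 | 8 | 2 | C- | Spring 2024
SELECT name, department FROM courses WHERE department <> 'Science'

Execution result:
name | department
History 101 | Humanities
Algorithms 201 | CS
Math 101 | Math
English 201 | Humanities
Economics 201 | Humanities
CS 101 | CS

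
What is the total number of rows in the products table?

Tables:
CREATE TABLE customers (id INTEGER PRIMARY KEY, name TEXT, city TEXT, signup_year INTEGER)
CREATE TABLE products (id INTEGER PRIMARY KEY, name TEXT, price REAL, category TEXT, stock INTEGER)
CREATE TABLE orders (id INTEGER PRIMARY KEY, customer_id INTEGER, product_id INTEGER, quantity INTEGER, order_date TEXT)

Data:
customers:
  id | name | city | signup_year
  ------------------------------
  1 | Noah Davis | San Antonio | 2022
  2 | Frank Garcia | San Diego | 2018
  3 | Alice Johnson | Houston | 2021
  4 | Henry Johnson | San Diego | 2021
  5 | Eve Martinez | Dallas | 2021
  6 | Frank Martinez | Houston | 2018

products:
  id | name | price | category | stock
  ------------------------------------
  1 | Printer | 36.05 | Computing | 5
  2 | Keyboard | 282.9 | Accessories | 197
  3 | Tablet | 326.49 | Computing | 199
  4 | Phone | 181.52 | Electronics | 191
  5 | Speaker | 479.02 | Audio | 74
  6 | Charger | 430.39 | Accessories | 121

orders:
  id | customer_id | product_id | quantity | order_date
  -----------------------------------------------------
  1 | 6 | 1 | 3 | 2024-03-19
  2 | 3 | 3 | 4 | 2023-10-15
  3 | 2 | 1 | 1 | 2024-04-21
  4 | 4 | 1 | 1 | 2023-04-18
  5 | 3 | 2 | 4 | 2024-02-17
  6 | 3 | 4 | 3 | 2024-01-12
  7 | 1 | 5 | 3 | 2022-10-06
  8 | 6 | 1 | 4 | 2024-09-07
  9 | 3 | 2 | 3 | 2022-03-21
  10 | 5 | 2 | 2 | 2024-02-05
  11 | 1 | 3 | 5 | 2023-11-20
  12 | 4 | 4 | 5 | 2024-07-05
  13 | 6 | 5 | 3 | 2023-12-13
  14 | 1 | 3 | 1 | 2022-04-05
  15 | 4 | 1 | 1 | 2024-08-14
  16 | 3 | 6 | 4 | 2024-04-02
SELECT COUNT(*) FROM products

Execution result:
6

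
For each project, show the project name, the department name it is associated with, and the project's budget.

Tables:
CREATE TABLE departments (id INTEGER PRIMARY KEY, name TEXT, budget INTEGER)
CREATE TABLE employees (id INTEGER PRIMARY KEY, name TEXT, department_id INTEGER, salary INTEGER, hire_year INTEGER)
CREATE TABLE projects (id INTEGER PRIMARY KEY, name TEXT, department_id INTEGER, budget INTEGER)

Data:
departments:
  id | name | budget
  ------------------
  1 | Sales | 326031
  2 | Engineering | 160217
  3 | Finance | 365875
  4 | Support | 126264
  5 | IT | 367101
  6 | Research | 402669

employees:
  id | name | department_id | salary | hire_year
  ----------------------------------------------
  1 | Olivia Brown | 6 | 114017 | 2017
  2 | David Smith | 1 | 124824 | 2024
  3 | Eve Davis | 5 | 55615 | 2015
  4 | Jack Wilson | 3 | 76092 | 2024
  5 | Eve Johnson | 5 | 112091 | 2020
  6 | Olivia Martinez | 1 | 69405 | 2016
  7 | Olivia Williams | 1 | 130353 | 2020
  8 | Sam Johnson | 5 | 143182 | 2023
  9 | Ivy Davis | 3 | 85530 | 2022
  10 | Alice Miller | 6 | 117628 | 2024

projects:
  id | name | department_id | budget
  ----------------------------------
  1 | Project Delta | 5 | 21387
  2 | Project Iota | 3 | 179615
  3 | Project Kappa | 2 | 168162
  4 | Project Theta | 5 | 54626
SELECT c.name, p.name AS department, c.budget FROM projects c JOIN departments p ON c.department_id = p.id

Execution result:
name | department | budget
Project Delta | IT | 21387
Project Iota | Finance | 179615
Project Kappa | Engineering | 168162
Project Theta | IT | 54626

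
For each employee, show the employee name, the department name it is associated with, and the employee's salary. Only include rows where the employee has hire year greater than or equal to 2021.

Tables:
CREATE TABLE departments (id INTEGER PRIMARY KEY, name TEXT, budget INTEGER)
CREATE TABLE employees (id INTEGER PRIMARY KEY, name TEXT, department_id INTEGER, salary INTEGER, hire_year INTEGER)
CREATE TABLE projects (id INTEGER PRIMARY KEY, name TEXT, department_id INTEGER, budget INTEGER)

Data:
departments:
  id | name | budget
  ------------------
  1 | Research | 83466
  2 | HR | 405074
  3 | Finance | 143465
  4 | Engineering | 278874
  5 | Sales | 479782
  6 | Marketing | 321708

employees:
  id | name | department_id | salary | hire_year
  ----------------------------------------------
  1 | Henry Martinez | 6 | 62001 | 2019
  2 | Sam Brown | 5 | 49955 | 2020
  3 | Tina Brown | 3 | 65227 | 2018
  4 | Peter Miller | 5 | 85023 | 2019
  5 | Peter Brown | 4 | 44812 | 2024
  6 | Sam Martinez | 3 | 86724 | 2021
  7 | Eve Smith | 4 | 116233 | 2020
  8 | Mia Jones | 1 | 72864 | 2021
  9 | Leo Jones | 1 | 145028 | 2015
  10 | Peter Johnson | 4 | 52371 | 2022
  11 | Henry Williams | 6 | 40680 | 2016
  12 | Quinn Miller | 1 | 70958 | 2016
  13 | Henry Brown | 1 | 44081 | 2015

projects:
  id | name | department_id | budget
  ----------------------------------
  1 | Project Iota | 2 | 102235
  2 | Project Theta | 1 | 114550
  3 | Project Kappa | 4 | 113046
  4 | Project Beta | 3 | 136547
SELECT c.name, p.name AS department, c.salary FROM employees c JOIN departments p ON c.department_id = p.id WHERE c.hire_year >= 2021

Execution result:
name | department | salary
Peter Brown | Engineering | 44812
Sam Martinez | Finance | 86724
Mia Jones | Research | 72864
Peter Johnson | Engineering | 52371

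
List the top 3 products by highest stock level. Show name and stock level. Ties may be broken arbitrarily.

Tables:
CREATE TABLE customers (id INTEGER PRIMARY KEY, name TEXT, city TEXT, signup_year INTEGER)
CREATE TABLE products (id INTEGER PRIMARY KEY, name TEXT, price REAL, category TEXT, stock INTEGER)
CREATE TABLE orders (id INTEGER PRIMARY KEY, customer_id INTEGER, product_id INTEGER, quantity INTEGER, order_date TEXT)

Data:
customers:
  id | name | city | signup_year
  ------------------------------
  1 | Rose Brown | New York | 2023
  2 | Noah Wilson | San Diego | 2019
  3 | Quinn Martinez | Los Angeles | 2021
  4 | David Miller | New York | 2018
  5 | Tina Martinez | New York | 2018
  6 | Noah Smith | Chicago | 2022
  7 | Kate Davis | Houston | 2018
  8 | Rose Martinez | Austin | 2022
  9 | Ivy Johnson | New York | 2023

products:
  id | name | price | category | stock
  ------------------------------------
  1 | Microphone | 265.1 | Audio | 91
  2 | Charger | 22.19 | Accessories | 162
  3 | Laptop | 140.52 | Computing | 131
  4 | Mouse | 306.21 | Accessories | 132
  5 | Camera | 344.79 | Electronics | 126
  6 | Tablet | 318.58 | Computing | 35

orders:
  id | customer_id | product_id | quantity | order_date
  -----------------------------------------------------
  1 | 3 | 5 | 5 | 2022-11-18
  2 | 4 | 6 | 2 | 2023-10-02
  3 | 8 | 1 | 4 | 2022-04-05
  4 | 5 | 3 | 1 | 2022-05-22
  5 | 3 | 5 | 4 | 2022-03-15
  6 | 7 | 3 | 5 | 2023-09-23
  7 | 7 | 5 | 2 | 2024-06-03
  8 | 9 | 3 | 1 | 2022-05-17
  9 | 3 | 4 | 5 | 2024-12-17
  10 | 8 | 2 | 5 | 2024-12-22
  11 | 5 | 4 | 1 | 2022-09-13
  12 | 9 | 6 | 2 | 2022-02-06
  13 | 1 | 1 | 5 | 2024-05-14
SELECT name, stock FROM products ORDER BY stock DESC LIMIT 3

Execution result:
name | stock
Charger | 162
Mouse | 132
Laptop | 131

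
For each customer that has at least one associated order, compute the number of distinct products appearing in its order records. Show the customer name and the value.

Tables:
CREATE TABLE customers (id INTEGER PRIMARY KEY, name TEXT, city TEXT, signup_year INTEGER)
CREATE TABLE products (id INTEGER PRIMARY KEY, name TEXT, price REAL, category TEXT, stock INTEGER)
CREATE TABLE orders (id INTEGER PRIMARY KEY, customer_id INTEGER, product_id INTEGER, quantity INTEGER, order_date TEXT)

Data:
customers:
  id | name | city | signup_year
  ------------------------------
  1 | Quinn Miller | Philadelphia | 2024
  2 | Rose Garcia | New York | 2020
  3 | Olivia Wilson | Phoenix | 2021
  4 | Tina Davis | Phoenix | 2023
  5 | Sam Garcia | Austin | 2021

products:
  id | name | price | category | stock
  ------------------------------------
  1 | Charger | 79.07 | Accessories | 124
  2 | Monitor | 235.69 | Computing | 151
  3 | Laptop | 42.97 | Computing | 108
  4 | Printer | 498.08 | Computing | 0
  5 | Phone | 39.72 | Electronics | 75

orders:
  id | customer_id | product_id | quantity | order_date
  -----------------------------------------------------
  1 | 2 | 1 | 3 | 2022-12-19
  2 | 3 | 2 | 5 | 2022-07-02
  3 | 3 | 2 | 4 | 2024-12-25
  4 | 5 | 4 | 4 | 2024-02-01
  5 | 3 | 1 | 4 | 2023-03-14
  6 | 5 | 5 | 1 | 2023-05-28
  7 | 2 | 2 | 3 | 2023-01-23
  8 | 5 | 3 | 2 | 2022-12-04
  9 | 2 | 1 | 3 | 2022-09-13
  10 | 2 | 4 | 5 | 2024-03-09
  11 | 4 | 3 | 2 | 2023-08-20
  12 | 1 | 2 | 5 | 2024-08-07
SELECT p.name, COUNT(DISTINCT c.product_id) AS distinct_product_count FROM orders c JOIN customers p ON c.customer_id = p.id GROUP BY p.id, p.name

Execution result:
name | distinct_product_count
Quinn Miller | 1
Rose Garcia | 3
Olivia Wilson | 2
Tina Davis | 1
Sam Garcia | 3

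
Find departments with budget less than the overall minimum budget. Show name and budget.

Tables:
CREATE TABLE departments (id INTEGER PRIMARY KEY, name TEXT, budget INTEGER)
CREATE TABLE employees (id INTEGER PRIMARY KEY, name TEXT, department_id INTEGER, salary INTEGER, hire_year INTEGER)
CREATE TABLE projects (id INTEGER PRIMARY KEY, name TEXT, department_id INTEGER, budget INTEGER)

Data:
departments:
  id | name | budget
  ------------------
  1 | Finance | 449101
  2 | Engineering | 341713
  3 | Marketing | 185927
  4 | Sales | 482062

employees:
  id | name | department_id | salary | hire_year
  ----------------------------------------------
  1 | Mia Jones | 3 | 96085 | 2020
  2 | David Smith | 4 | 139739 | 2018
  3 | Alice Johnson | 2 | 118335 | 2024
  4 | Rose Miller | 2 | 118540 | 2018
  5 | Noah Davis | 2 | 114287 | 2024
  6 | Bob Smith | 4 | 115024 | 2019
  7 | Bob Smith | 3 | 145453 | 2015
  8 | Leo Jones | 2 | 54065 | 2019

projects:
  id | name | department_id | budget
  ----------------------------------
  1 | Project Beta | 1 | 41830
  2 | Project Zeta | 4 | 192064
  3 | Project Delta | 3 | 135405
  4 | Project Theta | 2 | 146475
SELECT name, budget FROM departments WHERE budget < (SELECT MIN(budget) FROM departments)

Execution result:
(no rows)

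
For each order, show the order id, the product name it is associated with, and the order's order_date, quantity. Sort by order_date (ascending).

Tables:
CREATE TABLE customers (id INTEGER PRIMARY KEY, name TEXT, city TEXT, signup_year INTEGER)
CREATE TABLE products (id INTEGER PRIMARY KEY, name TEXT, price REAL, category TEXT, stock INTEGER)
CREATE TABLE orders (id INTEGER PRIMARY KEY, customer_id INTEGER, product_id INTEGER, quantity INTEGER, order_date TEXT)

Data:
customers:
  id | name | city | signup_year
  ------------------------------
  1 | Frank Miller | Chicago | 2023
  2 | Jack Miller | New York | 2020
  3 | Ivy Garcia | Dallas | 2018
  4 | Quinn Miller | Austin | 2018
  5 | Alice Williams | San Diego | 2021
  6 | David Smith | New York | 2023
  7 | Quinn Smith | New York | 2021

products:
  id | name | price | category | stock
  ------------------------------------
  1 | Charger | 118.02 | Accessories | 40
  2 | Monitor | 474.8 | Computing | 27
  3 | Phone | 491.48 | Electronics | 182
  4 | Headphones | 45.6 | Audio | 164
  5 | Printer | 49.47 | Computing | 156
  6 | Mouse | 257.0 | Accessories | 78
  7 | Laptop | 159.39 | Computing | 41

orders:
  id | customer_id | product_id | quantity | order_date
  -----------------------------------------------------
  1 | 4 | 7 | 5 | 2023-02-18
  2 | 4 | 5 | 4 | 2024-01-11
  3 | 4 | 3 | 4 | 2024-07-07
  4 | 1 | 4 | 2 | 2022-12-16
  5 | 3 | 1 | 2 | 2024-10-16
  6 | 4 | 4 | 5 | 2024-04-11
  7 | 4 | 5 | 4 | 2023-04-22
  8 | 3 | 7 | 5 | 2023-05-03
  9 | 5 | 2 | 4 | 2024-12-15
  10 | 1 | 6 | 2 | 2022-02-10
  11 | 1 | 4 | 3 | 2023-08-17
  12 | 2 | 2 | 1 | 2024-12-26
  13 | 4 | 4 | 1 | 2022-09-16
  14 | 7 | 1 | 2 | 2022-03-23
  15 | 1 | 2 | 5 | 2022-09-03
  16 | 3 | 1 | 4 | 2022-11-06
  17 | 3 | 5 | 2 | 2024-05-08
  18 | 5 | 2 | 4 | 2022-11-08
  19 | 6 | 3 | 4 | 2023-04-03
SELECT c.id, p.name AS product, c.order_date, c.quantity FROM orders c JOIN products p ON c.product_id = p.id ORDER BY c.order_date ASC

Execution result:
id | product | order_date | quantity
10 | Mouse | 2022-02-10 | 2
14 | Charger | 2022-03-23 | 2
15 | Monitor | 2022-09-03 | 5
13 | Headphones | 2022-09-16 | 1
16 | Charger | 2022-11-06 | 4
18 | Monitor | 2022-11-08 | 4
4 | Headphones | 2022-12-16 | 2
1 | Laptop | 2023-02-18 | 5
19 | Phone | 2023-04-03 | 4
7 | Printer | 2023-04-22 | 4
8 | Laptop | 2023-05-03 | 5
11 | Headphones | 2023-08-17 | 3
2 | Printer | 2024-01-11 | 4
6 | Headphones | 2024-04-11 | 5
17 | Printer | 2024-05-08 | 2
3 | Phone | 2024-07-07 | 4
5 | Charger | 2024-10-16 | 2
9 | Monitor | 2024-12-15 | 4
12 | Monitor | 2024-12-26 | 1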